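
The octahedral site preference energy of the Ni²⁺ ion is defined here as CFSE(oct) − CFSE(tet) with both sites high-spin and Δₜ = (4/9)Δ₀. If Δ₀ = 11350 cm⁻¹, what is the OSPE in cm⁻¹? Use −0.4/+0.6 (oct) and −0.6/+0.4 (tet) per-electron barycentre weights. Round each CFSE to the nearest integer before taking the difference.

-9584

Group 10 minus oxidation state +2 gives a d⁸ configuration for Ni²⁺.
In an octahedral site d⁸ (HS) is t2g^6 e_g^2, giving CFSE(oct) = -1.2Δ₀ = -13620 cm⁻¹.
Tetrahedral e^4 t2^4 gives -0.8Δₜ = -0.8 × (4/9) × 11350 = -4036 cm⁻¹.
OSPE = CFSE(oct) − CFSE(tet) = -13620 − (-4036) = -9584 cm⁻¹.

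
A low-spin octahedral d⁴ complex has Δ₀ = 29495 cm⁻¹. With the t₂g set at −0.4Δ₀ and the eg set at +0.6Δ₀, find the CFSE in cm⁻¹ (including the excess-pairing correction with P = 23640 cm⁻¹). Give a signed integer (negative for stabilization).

Electron filling gives t₂g⁴ eg⁰.
Orbital CFSE = 4(-0.4) + 0(0.6) = -1.6Δ₀ = -1.6 × 29495 = -47192 cm⁻¹.
Relative to high-spin t₂g³ eg¹ (0 paired), the low-spin configuration has 1 additional pair, contributing +1 × 23640 = +23640 cm⁻¹.
Net CFSE = -47192 + 23640 = -23552 cm⁻¹.

-23552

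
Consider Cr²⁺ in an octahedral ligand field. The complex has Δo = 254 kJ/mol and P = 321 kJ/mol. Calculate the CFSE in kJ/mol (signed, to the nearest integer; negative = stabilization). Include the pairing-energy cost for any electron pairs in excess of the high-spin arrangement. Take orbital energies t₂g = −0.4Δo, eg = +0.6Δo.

-152

Group 6 minus oxidation state +2 gives a d⁴ configuration for Cr²⁺.
Here Δo < P (254 < 321), so the high-spin state is favoured.
Filling d⁴ accordingly: t₂g³ eg¹.
Orbital CFSE = -0.6Δo = -0.6 × 254 = -152 kJ/mol.
High-spin has no excess pairs, so no pairing correction applies.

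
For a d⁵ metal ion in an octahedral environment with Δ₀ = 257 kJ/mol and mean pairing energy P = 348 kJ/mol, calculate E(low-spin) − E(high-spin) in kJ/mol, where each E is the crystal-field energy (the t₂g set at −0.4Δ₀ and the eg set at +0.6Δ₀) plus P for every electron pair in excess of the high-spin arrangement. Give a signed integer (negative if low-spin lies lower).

182

In the high-spin limit (t₂g³ eg²) the orbital term is 0.0Δ₀ = 0 kJ/mol, with no excess pairing.
Low-spin: t₂g⁵ eg⁰, orbital CFSE = -2.0Δ₀ = -514 kJ/mol; plus 2 excess pairs × P = +696 kJ/mol; total 182 kJ/mol.
Thus E(LS) − E(HS) = 182 kJ/mol.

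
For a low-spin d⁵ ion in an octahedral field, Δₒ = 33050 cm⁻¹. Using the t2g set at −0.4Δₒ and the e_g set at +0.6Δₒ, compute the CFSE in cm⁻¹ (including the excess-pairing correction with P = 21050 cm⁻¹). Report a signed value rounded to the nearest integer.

-24000

Configuration: t2g^5 e_g^0.
The orbital stabilization is -2.0Δₒ = -2.0 × 33050 = -66100 cm⁻¹.
Relative to high-spin t2g^3 e_g^2 (0 paired), the low-spin configuration has 2 additional pairs, contributing +2 × 21050 = +42100 cm⁻¹.
Net CFSE = -66100 + 42100 = -24000 cm⁻¹.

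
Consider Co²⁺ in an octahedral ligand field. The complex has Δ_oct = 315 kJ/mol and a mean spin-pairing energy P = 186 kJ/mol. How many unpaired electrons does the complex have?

Group 9 minus oxidation state +2 gives a d⁷ configuration for Co²⁺.
Δ_oct > P, so pairing is preferred: the ground state is low-spin.
Filling d⁷ accordingly: t₂g⁶ eg¹.
Unpaired electrons: 1.

1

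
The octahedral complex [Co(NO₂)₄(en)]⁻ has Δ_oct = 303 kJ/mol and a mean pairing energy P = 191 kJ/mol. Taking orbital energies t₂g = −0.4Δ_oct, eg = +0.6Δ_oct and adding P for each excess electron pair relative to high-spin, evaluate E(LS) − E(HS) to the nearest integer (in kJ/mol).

Ligand charges: 4×(-1) from NO₂⁻ and 1×(+0) from en sum to -4; with overall charge -1, Co is +3.
Co³⁺: group 9, so d-count = 9 − 3 = 6.
In the high-spin limit (t₂g⁴ eg²) the orbital term is -0.4Δ_oct = -121 kJ/mol, with no excess pairing.
For low-spin the configuration is t₂g⁶ eg⁰: orbital energy -2.4 × 303 = -727 kJ/mol, and 2 additional pairs relative to high-spin add 382 kJ/mol, giving -345 kJ/mol.
Thus E(LS) − E(HS) = -224 kJ/mol.

-224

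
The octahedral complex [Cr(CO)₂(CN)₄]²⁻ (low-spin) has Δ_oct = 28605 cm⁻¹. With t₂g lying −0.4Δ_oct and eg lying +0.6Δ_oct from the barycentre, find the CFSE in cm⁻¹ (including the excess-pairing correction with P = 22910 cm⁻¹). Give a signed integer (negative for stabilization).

Ligand charges: 2×(+0) from CO and 4×(-1) from CN⁻ sum to -4; with overall charge -2, Cr is +2.
Cr²⁺: group 6, so d-count = 6 − 2 = 4.
Configuration: t₂g⁴ eg⁰.
Orbital CFSE = 4(-0.4) + 0(0.6) = -1.6Δ_oct = -1.6 × 28605 = -45768 cm⁻¹.
High-spin d⁴ would be t₂g³ eg¹ with 0 pairs; low-spin has 1, so 1 excess pair costs +1P = +22910 cm⁻¹.
Overall CFSE = -45768 + 22910 = -22858 cm⁻¹.

-22858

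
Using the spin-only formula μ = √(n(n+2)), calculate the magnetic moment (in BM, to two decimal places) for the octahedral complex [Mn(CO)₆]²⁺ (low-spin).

1.73 BM

CO is neutral, so the +2 overall charge sits on Mn: oxidation state +2.
Mn is in group 7, so Mn²⁺ is d⁵ (7 − 2 = 5).
Configuration: t₂g⁵ eg⁰ → 1 unpaired electron.
μ(spin-only) = √[1(1+2)] = √3 ≈ 1.73 BM.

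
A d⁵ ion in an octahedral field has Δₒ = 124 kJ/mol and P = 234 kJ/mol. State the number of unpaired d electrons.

Δₒ < P, so pairing is avoided: the ground state is high-spin.
Filling d⁵ accordingly: t2g^3 e_g^2.
Unpaired electrons: 5.

5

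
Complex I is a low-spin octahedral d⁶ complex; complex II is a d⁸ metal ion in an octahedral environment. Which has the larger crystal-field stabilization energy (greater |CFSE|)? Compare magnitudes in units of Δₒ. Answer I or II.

I

I: t2g^6 e_g^0, CFSE = -2.4Δₒ.
II: t2g^6 e_g^2, CFSE = -1.2Δₒ.
So I has the larger |CFSE|.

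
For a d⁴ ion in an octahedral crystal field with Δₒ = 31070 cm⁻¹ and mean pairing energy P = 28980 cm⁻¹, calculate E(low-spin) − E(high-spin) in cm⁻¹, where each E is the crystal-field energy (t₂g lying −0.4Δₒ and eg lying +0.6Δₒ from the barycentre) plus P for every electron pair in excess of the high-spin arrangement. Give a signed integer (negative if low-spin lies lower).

-2090

High-spin d⁴ fills as t₂g³ eg¹ with CFSE 3(−0.4) + 1(+0.6) = -0.6Δₒ = -18642 cm⁻¹.
Low-spin: t₂g⁴ eg⁰, orbital CFSE = -1.6Δₒ = -49712 cm⁻¹; plus 1 excess pair × P = +28980 cm⁻¹; total -20732 cm⁻¹.
E(LS) − E(HS) = -20732 − (-18642) = -2090 cm⁻¹.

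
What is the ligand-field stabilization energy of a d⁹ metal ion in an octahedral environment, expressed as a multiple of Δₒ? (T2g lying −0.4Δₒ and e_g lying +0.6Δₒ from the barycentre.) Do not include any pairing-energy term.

Configuration: t2g^6 e_g^3.
CFSE = 6(-0.4Δₒ) + 3(0.6Δₒ) = -2.4Δₒ + 1.8Δₒ = -0.6Δₒ.

-0.6 Δₒ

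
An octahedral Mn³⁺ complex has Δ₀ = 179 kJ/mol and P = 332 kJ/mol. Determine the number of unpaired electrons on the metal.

Group 7 minus oxidation state +3 gives a d⁴ configuration for Mn³⁺.
Δ₀ < P, so pairing is avoided: the ground state is high-spin.
That gives t2g^3 e_g^1.
Unpaired electrons: 4.

4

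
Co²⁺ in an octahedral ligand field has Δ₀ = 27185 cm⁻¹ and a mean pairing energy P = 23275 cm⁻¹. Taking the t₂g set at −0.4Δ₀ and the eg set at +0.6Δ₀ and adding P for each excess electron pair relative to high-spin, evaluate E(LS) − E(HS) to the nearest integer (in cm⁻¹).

Group 9 minus oxidation state +2 gives a d⁷ configuration for Co²⁺.
In the high-spin limit (t₂g⁵ eg²) the orbital term is -0.8Δ₀ = -21748 cm⁻¹, with no excess pairing.
For low-spin the configuration is t₂g⁶ eg¹: orbital energy -1.8 × 27185 = -48933 cm⁻¹, and 1 additional pair relative to high-spin adds 23275 cm⁻¹, giving -25658 cm⁻¹.
E(LS) − E(HS) = -25658 − (-21748) = -3910 cm⁻¹.

-3910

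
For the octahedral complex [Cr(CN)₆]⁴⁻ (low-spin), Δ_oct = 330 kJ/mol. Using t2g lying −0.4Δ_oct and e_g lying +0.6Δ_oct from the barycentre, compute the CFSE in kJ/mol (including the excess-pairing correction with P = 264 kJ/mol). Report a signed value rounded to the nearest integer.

Each CN⁻ contributes -1; 6 × (-1) = -6. With overall charge -4, Cr is in the +2 oxidation state.
Cr is in group 6, so Cr²⁺ is d⁴ (6 − 2 = 4).
Configuration: t2g^4 e_g^0.
Orbital CFSE = 4(-0.4) + 0(0.6) = -1.6Δ_oct = -1.6 × 330 = -528 kJ/mol.
High-spin d⁴ would be t2g^3 e_g^1 with 0 pairs; low-spin has 1, so 1 excess pair costs +1P = +264 kJ/mol.
Combining: -528 + 264 = -264 kJ/mol.

-264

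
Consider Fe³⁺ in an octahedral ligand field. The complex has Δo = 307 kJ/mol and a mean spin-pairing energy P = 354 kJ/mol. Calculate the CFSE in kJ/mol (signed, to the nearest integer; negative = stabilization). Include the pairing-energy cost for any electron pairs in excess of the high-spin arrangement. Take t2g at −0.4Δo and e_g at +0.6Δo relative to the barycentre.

0

Fe sits in group 8; removing 3 electrons leaves Fe³⁺ with 8 − 3 = 5 d electrons.
Since Δo = 307 kJ/mol < P = 354 kJ/mol, the complex adopts the high-spin configuration.
Filling d⁵ accordingly: t2g^3 e_g^2.
Orbital CFSE = 0.0Δo = 0.0 × 307 = 0 kJ/mol.
High-spin has no excess pairs, so no pairing correction applies.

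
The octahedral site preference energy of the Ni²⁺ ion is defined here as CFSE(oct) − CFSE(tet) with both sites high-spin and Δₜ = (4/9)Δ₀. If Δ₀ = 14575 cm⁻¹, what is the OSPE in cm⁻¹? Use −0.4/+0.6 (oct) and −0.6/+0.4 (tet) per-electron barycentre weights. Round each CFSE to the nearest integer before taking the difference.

-12308

Ni sits in group 10; removing 2 electrons leaves Ni²⁺ with 10 − 2 = 8 d electrons.
Octahedral (high-spin): t2g^6 e_g^2, CFSE = 6(−0.4) + 2(+0.6) = -1.2Δ₀ = -1.2 × 14575 = -17490 cm⁻¹.
Tetrahedral e^4 t2^4 gives -0.8Δₜ = -0.8 × (4/9) × 14575 = -5182 cm⁻¹.
OSPE = -17490 − (-5182) = -12308 cm⁻¹.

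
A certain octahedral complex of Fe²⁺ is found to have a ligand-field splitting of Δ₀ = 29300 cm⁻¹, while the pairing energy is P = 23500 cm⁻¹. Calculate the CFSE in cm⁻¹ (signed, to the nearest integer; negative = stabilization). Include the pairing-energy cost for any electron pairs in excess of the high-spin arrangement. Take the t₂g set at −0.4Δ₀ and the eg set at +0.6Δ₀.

Fe is in group 8, so Fe²⁺ is d⁶ (8 − 2 = 6).
Since Δ₀ = 29300 cm⁻¹ > P = 23500 cm⁻¹, the complex adopts the low-spin configuration.
Filling d⁶ accordingly: t₂g⁶ eg⁰.
Orbital CFSE = -2.4Δ₀ = -2.4 × 29300 = -70320 cm⁻¹.
Excess pairs vs high-spin: 3 − 1 = 2; pairing cost = +47000 cm⁻¹.
Net CFSE = -70320 + 47000 = -23320 cm⁻¹.

-23320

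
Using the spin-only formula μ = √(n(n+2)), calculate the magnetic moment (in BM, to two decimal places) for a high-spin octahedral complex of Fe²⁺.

4.90 BM

Group 8 minus oxidation state +2 gives a d⁶ configuration for Fe²⁺.
Configuration: t2g^4 e_g^2 → 4 unpaired electrons.
μ(spin-only) = √[4(4+2)] = √24 ≈ 4.90 BM.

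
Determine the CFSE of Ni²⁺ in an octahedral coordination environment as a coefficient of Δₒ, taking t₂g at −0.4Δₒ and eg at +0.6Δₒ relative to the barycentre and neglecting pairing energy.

-1.2 Δₒ

Ni is in group 10, so Ni²⁺ is d⁸ (10 − 2 = 8).
Configuration: t₂g⁶ eg².
CFSE = 6(-0.4Δₒ) + 2(0.6Δₒ) = -2.4Δₒ + 1.2Δₒ = -1.2Δₒ.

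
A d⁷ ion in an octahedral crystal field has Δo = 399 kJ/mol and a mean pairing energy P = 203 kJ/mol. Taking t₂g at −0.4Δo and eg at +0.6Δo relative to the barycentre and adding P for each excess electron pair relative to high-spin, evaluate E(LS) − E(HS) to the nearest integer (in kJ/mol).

-196

High-spin d⁷ fills as t₂g⁵ eg² with CFSE 5(−0.4) + 2(+0.6) = -0.8Δo = -319 kJ/mol.
For low-spin the configuration is t₂g⁶ eg¹: orbital energy -1.8 × 399 = -718 kJ/mol, and 1 additional pair relative to high-spin adds 203 kJ/mol, giving -515 kJ/mol.
The difference is -515 − (-319) = -196 kJ/mol, so low-spin lies lower.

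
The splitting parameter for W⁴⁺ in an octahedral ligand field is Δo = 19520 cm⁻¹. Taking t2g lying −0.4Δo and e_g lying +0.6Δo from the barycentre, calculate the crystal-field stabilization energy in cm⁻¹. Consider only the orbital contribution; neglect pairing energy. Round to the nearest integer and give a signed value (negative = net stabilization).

-15616

W⁴⁺: group 6, so d-count = 6 − 4 = 2.
The d² electrons fill as t2g^2 e_g^0.
The orbital stabilization is -0.8Δo = -0.8 × 19520 = -15616 cm⁻¹.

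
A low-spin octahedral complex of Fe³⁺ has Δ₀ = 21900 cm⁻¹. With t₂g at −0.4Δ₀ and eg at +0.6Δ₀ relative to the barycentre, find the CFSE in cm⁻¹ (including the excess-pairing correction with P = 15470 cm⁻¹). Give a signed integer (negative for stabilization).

Fe³⁺: group 8, so d-count = 8 − 3 = 5.
Electron filling gives t₂g⁵ eg⁰.
CFSE(orbital) = 5×(-0.4Δ₀) + 0×(0.6Δ₀) = -2.0Δ₀; with Δ₀ = 21900 cm⁻¹ that is -43800 cm⁻¹.
High-spin d⁵ would be t₂g³ eg² with 0 pairs; low-spin has 2, so 2 excess pairs cost +2P = +30940 cm⁻¹.
Net CFSE = -43800 + 30940 = -12860 cm⁻¹.

-12860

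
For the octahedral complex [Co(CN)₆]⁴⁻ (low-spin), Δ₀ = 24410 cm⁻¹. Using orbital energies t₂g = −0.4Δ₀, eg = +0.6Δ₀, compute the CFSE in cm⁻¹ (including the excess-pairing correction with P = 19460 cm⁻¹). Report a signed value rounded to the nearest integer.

-24478

Each CN⁻ contributes -1; 6 × (-1) = -6. With overall charge -4, Co is in the +2 oxidation state.
Co²⁺: group 9, so d-count = 9 − 2 = 7.
Electron filling gives t₂g⁶ eg¹.
CFSE(orbital) = 6×(-0.4Δ₀) + 1×(0.6Δ₀) = -1.8Δ₀; with Δ₀ = 24410 cm⁻¹ that is -43938 cm⁻¹.
Pairing penalty: 3 pairs vs 2 in the high-spin reference → 1 extra × P = 19460 cm⁻¹.
Combining: -43938 + 19460 = -24478 cm⁻¹.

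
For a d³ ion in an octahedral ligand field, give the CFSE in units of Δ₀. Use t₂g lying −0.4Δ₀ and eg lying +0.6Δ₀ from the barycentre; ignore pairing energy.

-1.2 Δ₀

Configuration: t₂g³ eg⁰.
CFSE = 3(-0.4Δ₀) + 0(0.6Δ₀) = -1.2Δ₀ + 0.0Δ₀ = -1.2Δ₀.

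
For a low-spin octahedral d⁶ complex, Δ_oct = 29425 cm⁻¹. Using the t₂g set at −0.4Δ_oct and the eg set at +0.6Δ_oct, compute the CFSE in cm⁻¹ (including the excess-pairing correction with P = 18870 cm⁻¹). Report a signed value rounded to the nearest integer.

-32880

Electron filling gives t₂g⁶ eg⁰.
Orbital CFSE = 6(-0.4) + 0(0.6) = -2.4Δ_oct = -2.4 × 29425 = -70620 cm⁻¹.
High-spin d⁶ would be t₂g⁴ eg² with 1 pair; low-spin has 3, so 2 excess pairs cost +2P = +37740 cm⁻¹.
Overall CFSE = -70620 + 37740 = -32880 cm⁻¹.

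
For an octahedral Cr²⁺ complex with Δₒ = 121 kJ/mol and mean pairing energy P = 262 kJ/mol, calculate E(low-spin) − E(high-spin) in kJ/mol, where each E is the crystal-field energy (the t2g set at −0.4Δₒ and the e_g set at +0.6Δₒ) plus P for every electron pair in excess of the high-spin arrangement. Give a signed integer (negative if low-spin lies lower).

Group 6 minus oxidation state +2 gives a d⁴ configuration for Cr²⁺.
In the high-spin limit (t2g^3 e_g^1) the orbital term is -0.6Δₒ = -73 kJ/mol, with no excess pairing.
Low-spin: t2g^4 e_g^0, orbital CFSE = -1.6Δₒ = -194 kJ/mol; plus 1 excess pair × P = +262 kJ/mol; total 68 kJ/mol.
E(LS) − E(HS) = 68 − (-73) = 141 kJ/mol.

141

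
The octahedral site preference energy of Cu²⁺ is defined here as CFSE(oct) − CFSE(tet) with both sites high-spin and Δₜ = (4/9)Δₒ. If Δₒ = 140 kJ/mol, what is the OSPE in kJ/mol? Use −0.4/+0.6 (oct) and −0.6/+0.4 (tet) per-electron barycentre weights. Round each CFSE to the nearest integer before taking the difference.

Cu is in group 11, so Cu²⁺ is d⁹ (11 − 2 = 9).
Octahedral high-spin t₂g⁶ eg³: CFSE = -0.6 × 140 = -84 kJ/mol.
Tetrahedral: e⁴ t₂⁵, CFSE = 4(−0.6) + 5(+0.4) = -0.4Δₜ = -0.4 × (4/9) × 140 = -25 kJ/mol.
OSPE = CFSE(oct) − CFSE(tet) = -84 − (-25) = -59 kJ/mol.

-59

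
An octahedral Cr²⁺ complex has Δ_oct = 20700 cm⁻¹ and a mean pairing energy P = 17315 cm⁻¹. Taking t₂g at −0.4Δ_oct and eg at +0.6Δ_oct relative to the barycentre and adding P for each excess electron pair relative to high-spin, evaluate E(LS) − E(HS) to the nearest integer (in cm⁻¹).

Cr is in group 6, so Cr²⁺ is d⁴ (6 − 2 = 4).
High-spin d⁴ fills as t₂g³ eg¹ with CFSE 3(−0.4) + 1(+0.6) = -0.6Δ_oct = -12420 cm⁻¹.
Low-spin: t₂g⁴ eg⁰, orbital CFSE = -1.6Δ_oct = -33120 cm⁻¹; plus 1 excess pair × P = +17315 cm⁻¹; total -15805 cm⁻¹.
E(LS) − E(HS) = -15805 − (-12420) = -3385 cm⁻¹.

-3385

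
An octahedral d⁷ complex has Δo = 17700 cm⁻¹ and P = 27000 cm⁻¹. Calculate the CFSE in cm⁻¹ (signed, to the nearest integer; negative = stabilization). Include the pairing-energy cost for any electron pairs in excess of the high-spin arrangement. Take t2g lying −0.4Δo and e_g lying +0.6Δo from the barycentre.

With Δo < P the complex is high-spin.
Filling d⁷ accordingly: t2g^5 e_g^2.
Orbital CFSE = -0.8Δo = -0.8 × 17700 = -14160 cm⁻¹.
High-spin has no excess pairs, so no pairing correction applies.

-14160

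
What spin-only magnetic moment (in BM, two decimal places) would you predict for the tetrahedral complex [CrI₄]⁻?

3.87 BM

Each I⁻ contributes -1; 4 × (-1) = -4. With overall charge -1, Cr is in the +3 oxidation state.
Cr³⁺: group 6, so d-count = 6 − 3 = 3.
With tetrahedral geometry the complex is necessarily high-spin.
Configuration: e^2 t2^1 → 3 unpaired electrons.
μ(spin-only) = √[3(3+2)] = √15 ≈ 3.87 BM.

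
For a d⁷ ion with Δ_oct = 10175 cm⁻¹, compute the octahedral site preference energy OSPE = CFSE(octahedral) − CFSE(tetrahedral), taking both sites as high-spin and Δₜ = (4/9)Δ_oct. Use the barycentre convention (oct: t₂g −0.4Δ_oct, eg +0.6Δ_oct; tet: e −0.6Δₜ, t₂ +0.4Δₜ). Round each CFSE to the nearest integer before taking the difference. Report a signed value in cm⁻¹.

In an octahedral site d⁷ (HS) is t₂g⁵ eg², giving CFSE(oct) = -0.8Δ_oct = -8140 cm⁻¹.
Tetrahedral e⁴ t₂³ gives -1.2Δₜ = -1.2 × (4/9) × 10175 = -5427 cm⁻¹.
OSPE = -8140 − (-5427) = -2713 cm⁻¹.

-2713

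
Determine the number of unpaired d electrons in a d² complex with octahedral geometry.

2

Configuration: t₂g² eg⁰, giving 2 unpaired electrons.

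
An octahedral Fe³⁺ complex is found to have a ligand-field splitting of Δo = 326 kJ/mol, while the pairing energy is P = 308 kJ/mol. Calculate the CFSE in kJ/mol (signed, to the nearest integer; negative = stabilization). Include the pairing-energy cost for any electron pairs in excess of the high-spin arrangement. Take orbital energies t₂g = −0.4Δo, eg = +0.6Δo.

-36

Fe³⁺: group 8, so d-count = 8 − 3 = 5.
With Δo > P the complex is low-spin.
That gives t₂g⁵ eg⁰.
Orbital CFSE = -2.0Δo = -2.0 × 326 = -652 kJ/mol.
Excess pairs vs high-spin: 2 − 0 = 2; pairing cost = +616 kJ/mol.
Net CFSE = -652 + 616 = -36 kJ/mol.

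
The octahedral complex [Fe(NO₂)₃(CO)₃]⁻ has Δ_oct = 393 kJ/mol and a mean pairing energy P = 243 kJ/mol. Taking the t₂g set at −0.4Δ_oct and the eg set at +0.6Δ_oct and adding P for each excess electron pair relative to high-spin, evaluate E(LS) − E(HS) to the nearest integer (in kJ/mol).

-300

Ligand charges: 3×(-1) from NO₂⁻ and 3×(+0) from CO sum to -3; with overall charge -1, Fe is +2.
Fe is in group 8, so Fe²⁺ is d⁶ (8 − 2 = 6).
High-spin: t₂g⁴ eg², CFSE = -0.4Δ_oct = -157 kJ/mol.
Low-spin: t₂g⁶ eg⁰, orbital CFSE = -2.4Δ_oct = -943 kJ/mol; plus 2 excess pairs × P = +486 kJ/mol; total -457 kJ/mol.
The difference is -457 − (-157) = -300 kJ/mol, so low-spin lies lower.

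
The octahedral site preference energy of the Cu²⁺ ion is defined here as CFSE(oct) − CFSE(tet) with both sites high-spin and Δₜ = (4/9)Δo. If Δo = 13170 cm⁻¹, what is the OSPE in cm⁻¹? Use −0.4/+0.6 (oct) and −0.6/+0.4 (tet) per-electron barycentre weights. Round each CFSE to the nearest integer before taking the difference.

-5561

Cu sits in group 11; removing 2 electrons leaves Cu²⁺ with 11 − 2 = 9 d electrons.
Octahedral (high-spin): t₂g⁶ eg³, CFSE = 6(−0.4) + 3(+0.6) = -0.6Δo = -0.6 × 13170 = -7902 cm⁻¹.
Tetrahedral: e⁴ t₂⁵, CFSE = 4(−0.6) + 5(+0.4) = -0.4Δₜ = -0.4 × (4/9) × 13170 = -2341 cm⁻¹.
OSPE = -7902 − (-2341) = -5561 cm⁻¹.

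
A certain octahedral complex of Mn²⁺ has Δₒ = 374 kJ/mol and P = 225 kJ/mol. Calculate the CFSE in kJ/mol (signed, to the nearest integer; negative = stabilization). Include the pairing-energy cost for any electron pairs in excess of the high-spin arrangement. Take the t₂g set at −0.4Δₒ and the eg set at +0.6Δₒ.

-298

Group 7 minus oxidation state +2 gives a d⁵ configuration for Mn²⁺.
Δₒ > P, so pairing is preferred: the ground state is low-spin.
That gives t₂g⁵ eg⁰.
Orbital CFSE = -2.0Δₒ = -2.0 × 374 = -748 kJ/mol.
Excess pairs vs high-spin: 2 − 0 = 2; pairing cost = +450 kJ/mol.
Net CFSE = -748 + 450 = -298 kJ/mol.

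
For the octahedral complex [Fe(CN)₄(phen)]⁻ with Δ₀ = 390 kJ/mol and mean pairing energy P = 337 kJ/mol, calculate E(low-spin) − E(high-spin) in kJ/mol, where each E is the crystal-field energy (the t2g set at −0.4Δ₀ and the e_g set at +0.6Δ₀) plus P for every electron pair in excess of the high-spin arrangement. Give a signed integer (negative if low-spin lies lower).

-106

Ligand charges: 4×(-1) from CN⁻ and 1×(+0) from phen sum to -4; with overall charge -1, Fe is +3.
Fe is in group 8, so Fe³⁺ is d⁵ (8 − 3 = 5).
High-spin: t2g^3 e_g^2, CFSE = 0.0Δ₀ = 0 kJ/mol.
Low-spin: t2g^5 e_g^0, orbital CFSE = -2.0Δ₀ = -780 kJ/mol; plus 2 excess pairs × P = +674 kJ/mol; total -106 kJ/mol.
Thus E(LS) − E(HS) = -106 kJ/mol.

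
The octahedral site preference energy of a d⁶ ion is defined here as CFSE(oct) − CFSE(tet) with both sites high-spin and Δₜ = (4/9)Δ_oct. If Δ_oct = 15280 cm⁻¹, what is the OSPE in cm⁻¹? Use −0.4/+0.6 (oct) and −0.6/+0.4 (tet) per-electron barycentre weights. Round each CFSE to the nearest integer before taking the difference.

-2037

Octahedral high-spin t2g^4 e_g^2: CFSE = -0.4 × 15280 = -6112 cm⁻¹.
In a tetrahedral site the filling is e^3 t2^3: CFSE(tet) = -0.6Δₜ = -0.6 × (4/9)(15280) = -4075 cm⁻¹.
OSPE = -6112 − (-4075) = -2037 cm⁻¹.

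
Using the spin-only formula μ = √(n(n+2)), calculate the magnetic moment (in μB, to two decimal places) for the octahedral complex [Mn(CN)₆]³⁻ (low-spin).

Each CN⁻ contributes -1; 6 × (-1) = -6. With overall charge -3, Mn is in the +3 oxidation state.
Mn sits in group 7; removing 3 electrons leaves Mn³⁺ with 7 − 3 = 4 d electrons.
Configuration: t₂g⁴ eg⁰ → 2 unpaired electrons.
μ(spin-only) = √[2(2+2)] = √8 ≈ 2.83 μB.

2.83 μB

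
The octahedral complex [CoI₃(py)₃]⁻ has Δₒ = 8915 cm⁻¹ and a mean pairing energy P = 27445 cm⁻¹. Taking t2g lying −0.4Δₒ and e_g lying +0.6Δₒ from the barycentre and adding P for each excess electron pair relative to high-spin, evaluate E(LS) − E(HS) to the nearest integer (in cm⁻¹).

Ligand charges: 3×(-1) from I⁻ and 3×(+0) from py sum to -3; with overall charge -1, Co is +2.
Co²⁺: group 9, so d-count = 9 − 2 = 7.
High-spin: t2g^5 e_g^2, CFSE = -0.8Δₒ = -7132 cm⁻¹.
Low-spin t2g^6 e_g^1 gives -1.8Δₒ = -16047 cm⁻¹, but forming 1 extra pair costs 1P = 27445 cm⁻¹, so E(LS) = -16047 + 27445 = 11398 cm⁻¹.
Thus E(LS) − E(HS) = 18530 cm⁻¹.

18530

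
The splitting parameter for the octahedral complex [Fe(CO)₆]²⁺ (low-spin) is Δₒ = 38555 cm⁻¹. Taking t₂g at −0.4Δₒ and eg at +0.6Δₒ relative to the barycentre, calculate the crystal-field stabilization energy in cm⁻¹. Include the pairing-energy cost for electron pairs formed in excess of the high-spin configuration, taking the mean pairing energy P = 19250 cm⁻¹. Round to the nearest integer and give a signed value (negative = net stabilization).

CO is neutral, so the +2 overall charge sits on Fe: oxidation state +2.
Fe sits in group 8; removing 2 electrons leaves Fe²⁺ with 8 − 2 = 6 d electrons.
The d⁶ electrons fill as t₂g⁶ eg⁰.
CFSE(orbital) = 6×(-0.4Δₒ) + 0×(0.6Δₒ) = -2.4Δₒ; with Δₒ = 38555 cm⁻¹ that is -92532 cm⁻¹.
Pairing penalty: 3 pairs vs 1 in the high-spin reference → 2 extra × P = 38500 cm⁻¹.
Overall CFSE = -92532 + 38500 = -54032 cm⁻¹.

-54032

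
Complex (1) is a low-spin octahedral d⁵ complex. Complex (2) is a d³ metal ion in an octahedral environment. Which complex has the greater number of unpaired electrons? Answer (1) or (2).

(2)

(1): t2g^5 e_g^0 → 1 unpaired.
(2): t₂g³ eg⁰ → 3 unpaired.
So (2) has more unpaired electrons.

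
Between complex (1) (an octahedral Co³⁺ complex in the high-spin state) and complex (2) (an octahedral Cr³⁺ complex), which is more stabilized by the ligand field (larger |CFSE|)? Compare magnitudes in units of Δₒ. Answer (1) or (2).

(2)

(1): Co is in group 9, so Co³⁺ is d⁶ (9 − 3 = 6); t₂g⁴ eg², CFSE = -0.4Δₒ.
(2): Cr is in group 6, so Cr³⁺ is d³ (6 − 3 = 3); For octahedral d³ the high- and low-spin configurations coincide; t₂g³ eg⁰, CFSE = -1.2Δₒ.
So (2) has the larger |CFSE|.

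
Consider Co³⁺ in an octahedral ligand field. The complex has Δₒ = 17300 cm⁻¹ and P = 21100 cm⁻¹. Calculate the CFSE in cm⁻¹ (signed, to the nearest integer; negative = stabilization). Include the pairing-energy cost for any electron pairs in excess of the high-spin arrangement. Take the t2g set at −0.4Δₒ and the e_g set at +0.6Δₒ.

-6920

Co sits in group 9; removing 3 electrons leaves Co³⁺ with 9 − 3 = 6 d electrons.
Since Δₒ = 17300 cm⁻¹ < P = 21100 cm⁻¹, the complex adopts the high-spin configuration.
Configuration: t2g^4 e_g^2.
Orbital CFSE = -0.4Δₒ = -0.4 × 17300 = -6920 cm⁻¹.
High-spin has no excess pairs, so no pairing correction applies.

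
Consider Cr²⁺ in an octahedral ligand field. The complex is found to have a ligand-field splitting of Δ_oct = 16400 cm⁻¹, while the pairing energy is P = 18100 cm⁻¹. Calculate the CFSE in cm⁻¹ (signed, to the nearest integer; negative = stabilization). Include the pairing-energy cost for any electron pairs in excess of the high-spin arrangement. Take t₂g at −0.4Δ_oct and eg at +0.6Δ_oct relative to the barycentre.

-9840

Cr sits in group 6; removing 2 electrons leaves Cr²⁺ with 6 − 2 = 4 d electrons.
Here Δ_oct < P (16400 < 18100), so the high-spin state is favoured.
Configuration: t₂g³ eg¹.
Orbital CFSE = -0.6Δ_oct = -0.6 × 16400 = -9840 cm⁻¹.
High-spin has no excess pairs, so no pairing correction applies.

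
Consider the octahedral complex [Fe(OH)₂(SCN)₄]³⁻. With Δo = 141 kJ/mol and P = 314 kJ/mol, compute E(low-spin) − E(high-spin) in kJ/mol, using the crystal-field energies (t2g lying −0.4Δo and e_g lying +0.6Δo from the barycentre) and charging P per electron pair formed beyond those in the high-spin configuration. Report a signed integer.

346

Ligand charges: 2×(-1) from OH⁻ and 4×(-1) from SCN⁻ sum to -6; with overall charge -3, Fe is +3.
Fe is in group 8, so Fe³⁺ is d⁵ (8 − 3 = 5).
High-spin: t2g^3 e_g^2, CFSE = 0.0Δo = 0 kJ/mol.
Low-spin t2g^5 e_g^0 gives -2.0Δo = -282 kJ/mol, but forming 2 extra pairs costs 2P = 628 kJ/mol, so E(LS) = -282 + 628 = 346 kJ/mol.
Thus E(LS) − E(HS) = 346 kJ/mol.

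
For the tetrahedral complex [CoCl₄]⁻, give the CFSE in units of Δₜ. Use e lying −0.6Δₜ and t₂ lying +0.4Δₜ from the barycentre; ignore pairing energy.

-0.6 Δₜ

Each Cl⁻ contributes -1; 4 × (-1) = -4. With overall charge -1, Co is in the +3 oxidation state.
Co is in group 9, so Co³⁺ is d⁶ (9 − 3 = 6).
With tetrahedral geometry the complex is necessarily high-spin.
Configuration: e³ t₂³.
CFSE = 3(-0.6Δₜ) + 3(0.4Δₜ) = -1.8Δₜ + 1.2Δₜ = -0.6Δₜ.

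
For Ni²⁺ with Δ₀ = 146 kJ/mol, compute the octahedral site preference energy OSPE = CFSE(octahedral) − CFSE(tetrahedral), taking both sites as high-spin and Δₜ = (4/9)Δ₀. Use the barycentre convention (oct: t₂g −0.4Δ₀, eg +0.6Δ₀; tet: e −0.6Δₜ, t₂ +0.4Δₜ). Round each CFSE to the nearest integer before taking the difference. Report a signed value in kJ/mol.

Group 10 minus oxidation state +2 gives a d⁸ configuration for Ni²⁺.
Octahedral (high-spin): t2g^6 e_g^2, CFSE = 6(−0.4) + 2(+0.6) = -1.2Δ₀ = -1.2 × 146 = -175 kJ/mol.
In a tetrahedral site the filling is e^4 t2^4: CFSE(tet) = -0.8Δₜ = -0.8 × (4/9)(146) = -52 kJ/mol.
Subtracting, OSPE = -175 − (-52) = -123 kJ/mol.

-123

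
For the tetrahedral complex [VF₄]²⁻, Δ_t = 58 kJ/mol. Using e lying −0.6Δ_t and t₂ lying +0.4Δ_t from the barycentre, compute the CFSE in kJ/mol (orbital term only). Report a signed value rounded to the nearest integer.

-46

Each F⁻ contributes -1; 4 × (-1) = -4. With overall charge -2, V is in the +2 oxidation state.
Group 5 minus oxidation state +2 gives a d³ configuration for V²⁺.
Tetrahedral fields are weak (Δₜ ≈ 4/9 Δₒ), so electrons fill high-spin.
Electron filling gives e² t₂¹.
Orbital CFSE = 2(-0.6) + 1(0.4) = -0.8Δ_t = -0.8 × 58 = -46 kJ/mol.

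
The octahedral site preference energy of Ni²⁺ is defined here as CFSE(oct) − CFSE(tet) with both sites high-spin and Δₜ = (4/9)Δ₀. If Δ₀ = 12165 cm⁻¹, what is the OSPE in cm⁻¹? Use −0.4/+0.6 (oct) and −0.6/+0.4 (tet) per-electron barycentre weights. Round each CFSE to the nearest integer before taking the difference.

-10273

Ni sits in group 10; removing 2 electrons leaves Ni²⁺ with 10 − 2 = 8 d electrons.
Octahedral high-spin t₂g⁶ eg²: CFSE = -1.2 × 12165 = -14598 cm⁻¹.
Tetrahedral: e⁴ t₂⁴, CFSE = 4(−0.6) + 4(+0.4) = -0.8Δₜ = -0.8 × (4/9) × 12165 = -4325 cm⁻¹.
Subtracting, OSPE = -14598 − (-4325) = -10273 cm⁻¹.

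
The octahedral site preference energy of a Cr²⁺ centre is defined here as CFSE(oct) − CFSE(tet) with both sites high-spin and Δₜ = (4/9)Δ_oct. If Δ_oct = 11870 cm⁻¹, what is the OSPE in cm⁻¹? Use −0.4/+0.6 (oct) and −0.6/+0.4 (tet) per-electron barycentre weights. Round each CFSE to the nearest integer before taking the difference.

Cr sits in group 6; removing 2 electrons leaves Cr²⁺ with 6 − 2 = 4 d electrons.
Octahedral (high-spin): t₂g³ eg¹, CFSE = 3(−0.4) + 1(+0.6) = -0.6Δ_oct = -0.6 × 11870 = -7122 cm⁻¹.
Tetrahedral e² t₂² gives -0.4Δₜ = -0.4 × (4/9) × 11870 = -2110 cm⁻¹.
Subtracting, OSPE = -7122 − (-2110) = -5012 cm⁻¹.

-5012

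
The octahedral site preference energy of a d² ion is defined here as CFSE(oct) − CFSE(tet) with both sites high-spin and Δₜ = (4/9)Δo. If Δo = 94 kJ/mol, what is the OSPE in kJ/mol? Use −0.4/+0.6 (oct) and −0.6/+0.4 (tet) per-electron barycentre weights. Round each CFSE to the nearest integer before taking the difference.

-25

Octahedral high-spin t2g^2 e_g^0: CFSE = -0.8 × 94 = -75 kJ/mol.
Tetrahedral: e^2 t2^0, CFSE = 2(−0.6) + 0(+0.4) = -1.2Δₜ = -1.2 × (4/9) × 94 = -50 kJ/mol.
Subtracting, OSPE = -75 − (-50) = -25 kJ/mol.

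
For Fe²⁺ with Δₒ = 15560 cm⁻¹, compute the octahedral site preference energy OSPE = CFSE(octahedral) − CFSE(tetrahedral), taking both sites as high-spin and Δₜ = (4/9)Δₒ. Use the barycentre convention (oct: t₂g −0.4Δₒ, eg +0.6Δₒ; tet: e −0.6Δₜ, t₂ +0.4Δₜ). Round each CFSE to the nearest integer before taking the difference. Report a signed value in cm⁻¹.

Fe is in group 8, so Fe²⁺ is d⁶ (8 − 2 = 6).
Octahedral high-spin t₂g⁴ eg²: CFSE = -0.4 × 15560 = -6224 cm⁻¹.
Tetrahedral: e³ t₂³, CFSE = 3(−0.6) + 3(+0.4) = -0.6Δₜ = -0.6 × (4/9) × 15560 = -4149 cm⁻¹.
OSPE = CFSE(oct) − CFSE(tet) = -6224 − (-4149) = -2075 cm⁻¹.

-2075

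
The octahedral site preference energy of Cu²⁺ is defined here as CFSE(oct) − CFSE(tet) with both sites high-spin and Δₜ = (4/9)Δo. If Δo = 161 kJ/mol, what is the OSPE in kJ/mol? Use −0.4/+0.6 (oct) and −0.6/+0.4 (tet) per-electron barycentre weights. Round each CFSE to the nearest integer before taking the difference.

-68

Cu sits in group 11; removing 2 electrons leaves Cu²⁺ with 11 − 2 = 9 d electrons.
Octahedral (high-spin): t2g^6 e_g^3, CFSE = 6(−0.4) + 3(+0.6) = -0.6Δo = -0.6 × 161 = -97 kJ/mol.
In a tetrahedral site the filling is e^4 t2^5: CFSE(tet) = -0.4Δₜ = -0.4 × (4/9)(161) = -29 kJ/mol.
OSPE = CFSE(oct) − CFSE(tet) = -97 − (-29) = -68 kJ/mol.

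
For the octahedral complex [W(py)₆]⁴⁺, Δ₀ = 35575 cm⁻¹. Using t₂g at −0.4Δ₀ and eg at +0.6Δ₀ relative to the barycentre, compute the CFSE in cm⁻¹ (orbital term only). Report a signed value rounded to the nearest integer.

-28460

py is neutral, so the +4 overall charge sits on W: oxidation state +4.
W sits in group 6; removing 4 electrons leaves W⁴⁺ with 6 − 4 = 2 d electrons.
Configuration: t₂g² eg⁰.
Orbital CFSE = 2(-0.4) + 0(0.6) = -0.8Δ₀ = -0.8 × 35575 = -28460 cm⁻¹.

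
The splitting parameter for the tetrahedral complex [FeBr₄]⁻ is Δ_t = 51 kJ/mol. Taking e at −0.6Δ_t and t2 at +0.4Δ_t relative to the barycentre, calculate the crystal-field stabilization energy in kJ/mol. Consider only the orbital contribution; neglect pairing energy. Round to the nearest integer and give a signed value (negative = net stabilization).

0

Each Br⁻ contributes -1; 4 × (-1) = -4. With overall charge -1, Fe is in the +3 oxidation state.
Fe sits in group 8; removing 3 electrons leaves Fe³⁺ with 8 − 3 = 5 d electrons.
Tetrahedral splitting is small, so the complex is high-spin.
The d⁵ electrons fill as e^2 t2^3.
Orbital CFSE = 2(-0.6) + 3(0.4) = 0.0Δ_t = 0.0 × 51 = 0 kJ/mol.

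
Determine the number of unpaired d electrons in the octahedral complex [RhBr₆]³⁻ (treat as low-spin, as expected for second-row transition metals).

0

Each Br⁻ contributes -1; 6 × (-1) = -6. With overall charge -3, Rh is in the +3 oxidation state.
Rh³⁺: group 9, so d-count = 9 − 3 = 6.
Configuration: t₂g⁶ eg⁰, giving 0 unpaired electrons.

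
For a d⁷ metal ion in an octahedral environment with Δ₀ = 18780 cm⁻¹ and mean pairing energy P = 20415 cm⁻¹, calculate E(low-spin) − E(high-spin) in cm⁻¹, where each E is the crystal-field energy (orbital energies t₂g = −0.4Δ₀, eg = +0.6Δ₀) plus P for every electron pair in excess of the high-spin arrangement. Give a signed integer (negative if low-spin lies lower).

In the high-spin limit (t₂g⁵ eg²) the orbital term is -0.8Δ₀ = -15024 cm⁻¹, with no excess pairing.
Low-spin: t₂g⁶ eg¹, orbital CFSE = -1.8Δ₀ = -33804 cm⁻¹; plus 1 excess pair × P = +20415 cm⁻¹; total -13389 cm⁻¹.
E(LS) − E(HS) = -13389 − (-15024) = 1635 cm⁻¹.

1635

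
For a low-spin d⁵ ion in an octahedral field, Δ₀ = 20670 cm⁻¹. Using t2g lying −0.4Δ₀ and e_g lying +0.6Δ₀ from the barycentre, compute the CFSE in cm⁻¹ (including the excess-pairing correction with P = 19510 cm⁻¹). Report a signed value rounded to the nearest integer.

The d⁵ electrons fill as t2g^5 e_g^0.
Orbital CFSE = 5(-0.4) + 0(0.6) = -2.0Δ₀ = -2.0 × 20670 = -41340 cm⁻¹.
High-spin d⁵ would be t2g^3 e_g^2 with 0 pairs; low-spin has 2, so 2 excess pairs cost +2P = +39020 cm⁻¹.
Net CFSE = -41340 + 39020 = -2320 cm⁻¹.

-2320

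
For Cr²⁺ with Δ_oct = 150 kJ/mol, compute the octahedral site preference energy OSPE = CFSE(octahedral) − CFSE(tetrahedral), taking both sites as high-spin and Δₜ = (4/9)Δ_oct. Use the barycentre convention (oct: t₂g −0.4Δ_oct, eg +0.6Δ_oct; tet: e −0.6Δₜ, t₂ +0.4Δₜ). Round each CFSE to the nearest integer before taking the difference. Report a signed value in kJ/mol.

-63

Cr is in group 6, so Cr²⁺ is d⁴ (6 − 2 = 4).
Octahedral (high-spin): t2g^3 e_g^1, CFSE = 3(−0.4) + 1(+0.6) = -0.6Δ_oct = -0.6 × 150 = -90 kJ/mol.
In a tetrahedral site the filling is e^2 t2^2: CFSE(tet) = -0.4Δₜ = -0.4 × (4/9)(150) = -27 kJ/mol.
OSPE = -90 − (-27) = -63 kJ/mol.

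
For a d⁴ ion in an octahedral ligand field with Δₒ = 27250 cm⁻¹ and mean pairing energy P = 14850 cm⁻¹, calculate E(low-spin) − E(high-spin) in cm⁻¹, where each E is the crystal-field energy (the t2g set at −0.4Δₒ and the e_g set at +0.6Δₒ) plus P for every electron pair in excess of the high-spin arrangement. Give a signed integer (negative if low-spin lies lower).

In the high-spin limit (t2g^3 e_g^1) the orbital term is -0.6Δₒ = -16350 cm⁻¹, with no excess pairing.
Low-spin t2g^4 e_g^0 gives -1.6Δₒ = -43600 cm⁻¹, but forming 1 extra pair costs 1P = 14850 cm⁻¹, so E(LS) = -43600 + 14850 = -28750 cm⁻¹.
Thus E(LS) − E(HS) = -12400 cm⁻¹.

-12400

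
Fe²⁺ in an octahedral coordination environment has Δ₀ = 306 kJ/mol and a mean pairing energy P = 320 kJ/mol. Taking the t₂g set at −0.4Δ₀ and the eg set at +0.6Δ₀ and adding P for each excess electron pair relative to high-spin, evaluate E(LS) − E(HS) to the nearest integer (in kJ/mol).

28

Fe²⁺: group 8, so d-count = 8 − 2 = 6.
High-spin d⁶ fills as t₂g⁴ eg² with CFSE 4(−0.4) + 2(+0.6) = -0.4Δ₀ = -122 kJ/mol.
Low-spin: t₂g⁶ eg⁰, orbital CFSE = -2.4Δ₀ = -734 kJ/mol; plus 2 excess pairs × P = +640 kJ/mol; total -94 kJ/mol.
Thus E(LS) − E(HS) = 28 kJ/mol.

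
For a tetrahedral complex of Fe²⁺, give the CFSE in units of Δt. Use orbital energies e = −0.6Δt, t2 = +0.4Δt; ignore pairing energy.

Fe sits in group 8; removing 2 electrons leaves Fe²⁺ with 8 − 2 = 6 d electrons.
Tetrahedral fields are weak (Δₜ ≈ 4/9 Δₒ), so electrons fill high-spin.
Configuration: e^3 t2^3.
CFSE = 3(-0.6Δt) + 3(0.4Δt) = -1.8Δt + 1.2Δt = -0.6Δt.

-0.6 Δt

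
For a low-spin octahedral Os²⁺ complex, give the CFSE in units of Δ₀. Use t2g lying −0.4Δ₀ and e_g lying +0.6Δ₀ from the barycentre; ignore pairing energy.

-2.4 Δ₀

Os²⁺: group 8, so d-count = 8 − 2 = 6.
Configuration: t2g^6 e_g^0.
CFSE = 6(-0.4Δ₀) + 0(0.6Δ₀) = -2.4Δ₀ + 0.0Δ₀ = -2.4Δ₀.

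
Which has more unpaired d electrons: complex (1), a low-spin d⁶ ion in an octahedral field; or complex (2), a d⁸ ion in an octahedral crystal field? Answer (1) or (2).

(2)

(1): t₂g⁶ eg⁰ → 0 unpaired.
(2): For octahedral d⁸ the high- and low-spin configurations coincide; t₂g⁶ eg² → 2 unpaired.
So (2) has more unpaired electrons.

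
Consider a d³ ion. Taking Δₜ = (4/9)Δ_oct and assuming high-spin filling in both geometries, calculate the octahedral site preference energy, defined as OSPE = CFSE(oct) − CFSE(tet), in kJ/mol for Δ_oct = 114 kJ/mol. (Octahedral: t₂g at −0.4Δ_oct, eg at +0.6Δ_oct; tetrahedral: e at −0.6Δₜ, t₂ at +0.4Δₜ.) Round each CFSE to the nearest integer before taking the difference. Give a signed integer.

-96

Octahedral (high-spin): t2g^3 e_g^0, CFSE = 3(−0.4) + 0(+0.6) = -1.2Δ_oct = -1.2 × 114 = -137 kJ/mol.
Tetrahedral: e^2 t2^1, CFSE = 2(−0.6) + 1(+0.4) = -0.8Δₜ = -0.8 × (4/9) × 114 = -41 kJ/mol.
Subtracting, OSPE = -137 − (-41) = -96 kJ/mol.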